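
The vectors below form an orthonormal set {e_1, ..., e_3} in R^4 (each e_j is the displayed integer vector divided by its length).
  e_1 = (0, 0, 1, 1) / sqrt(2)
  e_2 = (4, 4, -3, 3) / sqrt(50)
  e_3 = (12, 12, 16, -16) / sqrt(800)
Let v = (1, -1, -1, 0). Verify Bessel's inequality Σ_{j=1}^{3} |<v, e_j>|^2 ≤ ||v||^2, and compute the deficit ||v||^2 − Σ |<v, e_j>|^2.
Σ |<v, e_j>|^2 = 1; ||v||^2 = 3; deficit = 2

Write each e_j = u_j / sqrt(<u_j, u_j>) where u_j is the displayed integer vector. Then <v, e_j> = <v, u_j> / sqrt(<u_j, u_j>), so |<v, e_j>|^2 = <v, u_j>^2 / <u_j, u_j>.
Coefficients: <v, e_1> = -1/sqrt(2), <v, e_2> = 3/sqrt(50), <v, e_3> = -16/sqrt(800).
Square and sum: Σ |<v, e_j>|^2 = 1.
Compute ||v||^2 = v·v = 3.
Deficit = 3 − 1 = 2 ≥ 0, confirming Bessel's inequality. (The deficit equals ||v − Σ <v,e_j> e_j||^2, the squared distance from v to span{e_j}.)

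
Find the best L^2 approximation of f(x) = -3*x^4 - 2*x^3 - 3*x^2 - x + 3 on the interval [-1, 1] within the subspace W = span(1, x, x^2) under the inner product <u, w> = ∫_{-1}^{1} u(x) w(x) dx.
g(x) = -39*x^2/7 - 11*x/5 + 114/35

The best approximation g ∈ W is the orthogonal projection of f onto W. Writing g = a_0 + a_1 x + a_2 x^2, the coefficients solve the normal equations G · a = b where
  G_{ij} = <φ_i, φ_j> and b_i = <f, φ_i>, with φ_0 = 1, φ_1 = x, φ_2 = x^2.
G =
  [2, 0, 2/3]
  [0, 2/3, 0]
  [2/3, 0, 2/5],
b = (14/5, -22/15, -2/35).
Solving gives a_0 = 114/35, a_1 = -11/5, a_2 = -39/7, so
  g(x) = -39*x^2/7 - 11*x/5 + 114/35.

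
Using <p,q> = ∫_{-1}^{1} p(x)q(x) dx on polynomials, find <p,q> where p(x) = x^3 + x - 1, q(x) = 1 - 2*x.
<p,q> = -62/15

Expand the product: p(x)·q(x) = -2*x^4 + x^3 - 2*x^2 + 3*x - 1.
∫_{-1}^{1} of each monomial x^k gives [2/(k+1) if k even, 0 if k odd]. Integrating term-by-term (or equivalently evaluating the antiderivative F(x) = -2*x^5/5 + x^4/4 - 2*x^3/3 + 3*x^2/2 - x at the endpoints):
  F(1) − F(−1) = -19/60 − (229/60) = -62/15.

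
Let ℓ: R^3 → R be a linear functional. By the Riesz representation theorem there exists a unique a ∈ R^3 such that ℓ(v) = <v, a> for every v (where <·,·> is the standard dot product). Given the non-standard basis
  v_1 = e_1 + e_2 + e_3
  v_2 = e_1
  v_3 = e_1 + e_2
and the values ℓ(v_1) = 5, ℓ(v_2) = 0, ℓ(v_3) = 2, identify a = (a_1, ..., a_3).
a = (0, 2, 3)

Write a = (a_1, ..., a_3) in the standard basis. For each basis vector v_i, ℓ(v_i) = <v_i, a> is a linear equation in the a_j's. Collect the n equations into a matrix system V a = ℓ, where row i of V is v_i (expressed in the standard basis). Since V is invertible (lower-triangular with 1s on the diagonal, up to permutation), solve by back-substitution:
  V =
[[1, 1, 1],
 [1, 0, 0],
 [1, 1, 0]]
  V a = (5, 0, 2)
Solving gives a = (0, 2, 3).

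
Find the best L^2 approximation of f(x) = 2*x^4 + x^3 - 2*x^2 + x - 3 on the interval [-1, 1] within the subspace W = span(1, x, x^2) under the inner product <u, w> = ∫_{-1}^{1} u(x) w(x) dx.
g(x) = -2*x^2/7 + 8*x/5 - 111/35

The best approximation g ∈ W is the orthogonal projection of f onto W. Writing g = a_0 + a_1 x + a_2 x^2, the coefficients solve the normal equations G · a = b where
  G_{ij} = <φ_i, φ_j> and b_i = <f, φ_i>, with φ_0 = 1, φ_1 = x, φ_2 = x^2.
G =
  [2, 0, 2/3]
  [0, 2/3, 0]
  [2/3, 0, 2/5],
b = (-98/15, 16/15, -78/35).
Solving gives a_0 = -111/35, a_1 = 8/5, a_2 = -2/7, so
  g(x) = -2*x^2/7 + 8*x/5 - 111/35.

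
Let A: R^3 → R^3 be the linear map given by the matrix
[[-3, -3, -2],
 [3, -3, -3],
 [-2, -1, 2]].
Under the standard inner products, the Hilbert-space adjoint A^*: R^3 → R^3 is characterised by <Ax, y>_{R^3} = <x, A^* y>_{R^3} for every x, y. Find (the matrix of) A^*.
A^* = A^T =
[[-3, 3, -2],
 [-3, -3, -1],
 [-2, -3, 2]]

For real matrices with standard dot products, the defining identity <Ax, y> = <x, A^* y> gives (Ax)^T y = x^T (A^*) y, i.e. x^T A^T y = x^T (A^*) y. Since this holds for all x, y, we must have A^* = A^T. Therefore
A^* =
[[-3, 3, -2],
 [-3, -3, -1],
 [-2, -3, 2]].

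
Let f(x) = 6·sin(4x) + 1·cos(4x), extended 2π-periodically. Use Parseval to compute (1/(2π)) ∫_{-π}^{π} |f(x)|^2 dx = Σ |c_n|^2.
Σ |c_n|^2 = 37/2

Expand |f|^2 and use orthogonality of {sin(nx), cos(mx)} on [-π, π]:
  ∫_{-π}^{π} sin(nx)^2 dx = π, ∫ cos(mx)^2 dx = π, and cross terms integrate to 0.
So ∫_{-π}^{π} f(x)^2 dx = 6^2 · π + 1^2 · π = (36 + 1)π.
Divide by 2π: (36 + 1)/2 = 37/2.
By Parseval, this equals Σ |c_n|^2.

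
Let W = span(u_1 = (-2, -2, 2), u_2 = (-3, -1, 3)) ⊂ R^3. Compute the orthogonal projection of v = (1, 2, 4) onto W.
proj_W(v) = (-3/2, 2, 3/2)

Set up U = [u_1 | ... | u_2] ∈ R^(3×2). The projector onto W = col(U) is P = U (U^T U)^(-1) U^T.
Compute U^T U =
  [12, 14]
  [14, 19],
and U^T v = (2, 7).
Solve U^T U · c = U^T v for the coefficients: c = (-15/8, 7/4). The projection is proj_W(v) = U c.
Check: (v - proj_W(v)) · u_1 = 0  (should be 0).
Check: (v - proj_W(v)) · u_2 = 0  (should be 0).
Result: proj_W(v) = (-3/2, 2, 3/2).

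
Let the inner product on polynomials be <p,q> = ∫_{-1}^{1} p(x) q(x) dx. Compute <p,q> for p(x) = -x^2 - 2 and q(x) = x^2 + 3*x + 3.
<p,q> = -236/15

Expand the product: p(x)·q(x) = -x^4 - 3*x^3 - 5*x^2 - 6*x - 6.
∫_{-1}^{1} of each monomial x^k gives [2/(k+1) if k even, 0 if k odd]. Integrating term-by-term (or equivalently evaluating the antiderivative F(x) = -x^5/5 - 3*x^4/4 - 5*x^3/3 - 3*x^2 - 6*x at the endpoints):
  F(1) − F(−1) = -697/60 − (247/60) = -236/15.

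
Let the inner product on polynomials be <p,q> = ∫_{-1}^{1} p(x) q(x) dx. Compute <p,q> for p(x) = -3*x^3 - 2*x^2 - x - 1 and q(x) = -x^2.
<p,q> = 22/15

Expand the product: p(x)·q(x) = 3*x^5 + 2*x^4 + x^3 + x^2.
∫_{-1}^{1} of each monomial x^k gives [2/(k+1) if k even, 0 if k odd]. Integrating term-by-term (or equivalently evaluating the antiderivative F(x) = x^6/2 + 2*x^5/5 + x^4/4 + x^3/3 at the endpoints):
  F(1) − F(−1) = 89/60 − (1/60) = 22/15.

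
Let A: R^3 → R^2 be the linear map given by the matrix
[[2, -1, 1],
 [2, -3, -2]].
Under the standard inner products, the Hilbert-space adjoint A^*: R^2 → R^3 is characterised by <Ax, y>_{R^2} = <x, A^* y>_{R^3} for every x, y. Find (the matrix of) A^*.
A^* = A^T =
[[2, 2],
 [-1, -3],
 [1, -2]]

For real matrices with standard dot products, the defining identity <Ax, y> = <x, A^* y> gives (Ax)^T y = x^T (A^*) y, i.e. x^T A^T y = x^T (A^*) y. Since this holds for all x, y, we must have A^* = A^T. Therefore
A^* =
[[2, 2],
 [-1, -3],
 [1, -2]].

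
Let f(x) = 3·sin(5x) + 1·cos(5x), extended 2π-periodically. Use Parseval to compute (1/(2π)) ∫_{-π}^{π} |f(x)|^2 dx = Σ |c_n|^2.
Σ |c_n|^2 = 5

Expand |f|^2 and use orthogonality of {sin(nx), cos(mx)} on [-π, π]:
  ∫_{-π}^{π} sin(nx)^2 dx = π, ∫ cos(mx)^2 dx = π, and cross terms integrate to 0.
So ∫_{-π}^{π} f(x)^2 dx = 3^2 · π + 1^2 · π = (9 + 1)π.
Divide by 2π: (9 + 1)/2 = 5.
By Parseval, this equals Σ |c_n|^2.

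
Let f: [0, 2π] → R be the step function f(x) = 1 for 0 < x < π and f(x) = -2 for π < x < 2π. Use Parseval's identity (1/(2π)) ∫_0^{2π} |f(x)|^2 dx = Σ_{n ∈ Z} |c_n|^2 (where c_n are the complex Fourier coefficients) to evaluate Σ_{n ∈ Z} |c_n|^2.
Σ |c_n|^2 = 5/2

Parseval equates the L^2 energy of f (normalised by 1/(2π)) with the ℓ^2 sum of its Fourier coefficients: (1/(2π)) ∫_0^{2π} |f|^2 = Σ |c_n|^2.
Compute the left side: (1/(2π)) [∫_0^π 1^2 dx + ∫_π^{2π} (-2)^2 dx] = (1/(2π)) · (1π + 4π) = (1 + 4)/2 = 5/2.
So Σ_{n ∈ Z} |c_n|^2 = 5/2.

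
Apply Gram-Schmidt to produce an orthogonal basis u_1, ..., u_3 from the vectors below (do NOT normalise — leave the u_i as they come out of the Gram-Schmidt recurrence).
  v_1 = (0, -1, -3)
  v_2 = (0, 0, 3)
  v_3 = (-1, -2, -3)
Orthogonal basis:
  u_1 = (0, -1, -3)
  u_2 = (0, -9/10, 3/10)
  u_3 = (-1, 0, 0)

Apply the Gram-Schmidt recurrence
  u_1 = v_1
  u_i = v_i − Σ_{j<i} ((v_i · u_j) / (u_j · u_j)) · u_j.

Step by step this gives:
  u_1 = (0, -1, -3)
  u_2 = (0, -9/10, 3/10)
  u_3 = (-1, 0, 0)

Orthogonality check:
  u_2 · u_1 = 0 (should be 0)
  u_3 · u_1 = 0 (should be 0)
  u_3 · u_2 = 0 (should be 0)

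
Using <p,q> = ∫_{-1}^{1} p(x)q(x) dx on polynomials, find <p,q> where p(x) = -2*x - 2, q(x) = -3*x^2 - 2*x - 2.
<p,q> = 44/3

Expand the product: p(x)·q(x) = 6*x^3 + 10*x^2 + 8*x + 4.
∫_{-1}^{1} of each monomial x^k gives [2/(k+1) if k even, 0 if k odd]. Integrating term-by-term (or equivalently evaluating the antiderivative F(x) = 3*x^4/2 + 10*x^3/3 + 4*x^2 + 4*x at the endpoints):
  F(1) − F(−1) = 77/6 − (-11/6) = 44/3.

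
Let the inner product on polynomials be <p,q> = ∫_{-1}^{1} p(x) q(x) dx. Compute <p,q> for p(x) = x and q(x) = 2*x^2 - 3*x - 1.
<p,q> = -2

Expand the product: p(x)·q(x) = 2*x^3 - 3*x^2 - x.
∫_{-1}^{1} of each monomial x^k gives [2/(k+1) if k even, 0 if k odd]. Integrating term-by-term (or equivalently evaluating the antiderivative F(x) = x^4/2 - x^3 - x^2/2 at the endpoints):
  F(1) − F(−1) = -1 − (1) = -2.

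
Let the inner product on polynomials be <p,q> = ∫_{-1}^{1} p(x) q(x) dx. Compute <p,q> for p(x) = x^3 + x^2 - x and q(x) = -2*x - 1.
<p,q> = -2/15

Expand the product: p(x)·q(x) = -2*x^4 - 3*x^3 + x^2 + x.
∫_{-1}^{1} of each monomial x^k gives [2/(k+1) if k even, 0 if k odd]. Integrating term-by-term (or equivalently evaluating the antiderivative F(x) = -2*x^5/5 - 3*x^4/4 + x^3/3 + x^2/2 at the endpoints):
  F(1) − F(−1) = -19/60 − (-11/60) = -2/15.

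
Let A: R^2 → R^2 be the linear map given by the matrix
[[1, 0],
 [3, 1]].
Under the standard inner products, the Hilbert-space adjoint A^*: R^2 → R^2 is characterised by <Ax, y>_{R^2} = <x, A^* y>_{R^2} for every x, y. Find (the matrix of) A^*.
A^* = A^T =
[[1, 3],
 [0, 1]]

For real matrices with standard dot products, the defining identity <Ax, y> = <x, A^* y> gives (Ax)^T y = x^T (A^*) y, i.e. x^T A^T y = x^T (A^*) y. Since this holds for all x, y, we must have A^* = A^T. Therefore
A^* =
[[1, 3],
 [0, 1]].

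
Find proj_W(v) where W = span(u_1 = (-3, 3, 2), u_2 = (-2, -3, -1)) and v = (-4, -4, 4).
proj_W(v) = (-1360/283, -600/283, -8/283)

Set up U = [u_1 | ... | u_2] ∈ R^(3×2). The projector onto W = col(U) is P = U (U^T U)^(-1) U^T.
Compute U^T U =
  [22, -5]
  [-5, 14],
and U^T v = (8, 16).
Solve U^T U · c = U^T v for the coefficients: c = (192/283, 392/283). The projection is proj_W(v) = U c.
Check: (v - proj_W(v)) · u_1 = 0  (should be 0).
Check: (v - proj_W(v)) · u_2 = 0  (should be 0).
Result: proj_W(v) = (-1360/283, -600/283, -8/283).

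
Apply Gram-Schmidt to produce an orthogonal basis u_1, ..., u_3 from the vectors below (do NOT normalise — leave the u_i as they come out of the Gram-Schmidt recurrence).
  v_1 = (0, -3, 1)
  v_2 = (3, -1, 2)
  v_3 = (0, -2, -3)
Orthogonal basis:
  u_1 = (0, -3, 1)
  u_2 = (3, 1/2, 3/2)
  u_3 = (33/23, -99/115, -297/115)

Apply the Gram-Schmidt recurrence
  u_1 = v_1
  u_i = v_i − Σ_{j<i} ((v_i · u_j) / (u_j · u_j)) · u_j.

Step by step this gives:
  u_1 = (0, -3, 1)
  u_2 = (3, 1/2, 3/2)
  u_3 = (33/23, -99/115, -297/115)

Orthogonality check:
  u_2 · u_1 = 0 (should be 0)
  u_3 · u_1 = 0 (should be 0)
  u_3 · u_2 = 0 (should be 0)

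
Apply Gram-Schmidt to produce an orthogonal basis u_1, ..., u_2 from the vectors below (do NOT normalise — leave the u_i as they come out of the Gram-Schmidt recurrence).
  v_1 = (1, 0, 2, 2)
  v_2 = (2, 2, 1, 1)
Orthogonal basis:
  u_1 = (1, 0, 2, 2)
  u_2 = (4/3, 2, -1/3, -1/3)

Apply the Gram-Schmidt recurrence
  u_1 = v_1
  u_i = v_i − Σ_{j<i} ((v_i · u_j) / (u_j · u_j)) · u_j.

Step by step this gives:
  u_1 = (1, 0, 2, 2)
  u_2 = (4/3, 2, -1/3, -1/3)

Orthogonality check:
  u_2 · u_1 = 0 (should be 0)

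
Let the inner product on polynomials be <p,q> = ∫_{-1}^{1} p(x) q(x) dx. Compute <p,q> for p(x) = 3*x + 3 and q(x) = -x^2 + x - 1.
<p,q> = -6

Expand the product: p(x)·q(x) = -3*x^3 - 3.
∫_{-1}^{1} of each monomial x^k gives [2/(k+1) if k even, 0 if k odd]. Integrating term-by-term (or equivalently evaluating the antiderivative F(x) = -3*x^4/4 - 3*x at the endpoints):
  F(1) − F(−1) = -15/4 − (9/4) = -6.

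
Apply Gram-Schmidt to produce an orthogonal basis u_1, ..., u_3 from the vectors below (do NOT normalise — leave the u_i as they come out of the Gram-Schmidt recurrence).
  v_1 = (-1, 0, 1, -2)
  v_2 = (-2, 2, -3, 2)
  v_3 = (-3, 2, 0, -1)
Orthogonal basis:
  u_1 = (-1, 0, 1, -2)
  u_2 = (-17/6, 2, -13/6, 1/3)
  u_3 = (-12/101, 56/101, 74/101, 43/101)

Apply the Gram-Schmidt recurrence
  u_1 = v_1
  u_i = v_i − Σ_{j<i} ((v_i · u_j) / (u_j · u_j)) · u_j.

Step by step this gives:
  u_1 = (-1, 0, 1, -2)
  u_2 = (-17/6, 2, -13/6, 1/3)
  u_3 = (-12/101, 56/101, 74/101, 43/101)

Orthogonality check:
  u_2 · u_1 = 0 (should be 0)
  u_3 · u_1 = 0 (should be 0)
  u_3 · u_2 = 0 (should be 0)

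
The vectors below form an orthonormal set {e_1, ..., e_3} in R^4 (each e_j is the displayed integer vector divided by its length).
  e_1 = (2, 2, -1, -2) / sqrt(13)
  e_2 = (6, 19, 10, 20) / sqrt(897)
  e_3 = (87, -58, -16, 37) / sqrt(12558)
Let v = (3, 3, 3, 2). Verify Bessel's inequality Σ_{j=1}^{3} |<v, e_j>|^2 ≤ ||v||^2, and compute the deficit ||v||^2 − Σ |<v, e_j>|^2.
Σ |<v, e_j>|^2 = 4801/182; ||v||^2 = 31; deficit = 841/182

Write each e_j = u_j / sqrt(<u_j, u_j>) where u_j is the displayed integer vector. Then <v, e_j> = <v, u_j> / sqrt(<u_j, u_j>), so |<v, e_j>|^2 = <v, u_j>^2 / <u_j, u_j>.
Coefficients: <v, e_1> = 5/sqrt(13), <v, e_2> = 145/sqrt(897), <v, e_3> = 113/sqrt(12558).
Square and sum: Σ |<v, e_j>|^2 = 4801/182.
Compute ||v||^2 = v·v = 31.
Deficit = 31 − 4801/182 = 841/182 ≥ 0, confirming Bessel's inequality. (The deficit equals ||v − Σ <v,e_j> e_j||^2, the squared distance from v to span{e_j}.)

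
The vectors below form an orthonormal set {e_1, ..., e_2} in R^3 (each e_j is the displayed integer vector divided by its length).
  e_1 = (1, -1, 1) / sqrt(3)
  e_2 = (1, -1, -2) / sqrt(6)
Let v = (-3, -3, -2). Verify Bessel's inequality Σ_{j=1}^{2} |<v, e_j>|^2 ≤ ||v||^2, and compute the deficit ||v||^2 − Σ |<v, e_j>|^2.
Σ |<v, e_j>|^2 = 4; ||v||^2 = 22; deficit = 18

Write each e_j = u_j / sqrt(<u_j, u_j>) where u_j is the displayed integer vector. Then <v, e_j> = <v, u_j> / sqrt(<u_j, u_j>), so |<v, e_j>|^2 = <v, u_j>^2 / <u_j, u_j>.
Coefficients: <v, e_1> = -2/sqrt(3), <v, e_2> = 4/sqrt(6).
Square and sum: Σ |<v, e_j>|^2 = 4.
Compute ||v||^2 = v·v = 22.
Deficit = 22 − 4 = 18 ≥ 0, confirming Bessel's inequality. (The deficit equals ||v − Σ <v,e_j> e_j||^2, the squared distance from v to span{e_j}.)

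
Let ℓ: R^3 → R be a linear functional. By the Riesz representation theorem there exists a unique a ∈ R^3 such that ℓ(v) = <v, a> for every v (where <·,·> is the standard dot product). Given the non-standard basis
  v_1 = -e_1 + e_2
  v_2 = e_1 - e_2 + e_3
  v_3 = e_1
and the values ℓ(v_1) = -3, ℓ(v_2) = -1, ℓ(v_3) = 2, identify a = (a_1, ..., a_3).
a = (2, -1, -4)

Write a = (a_1, ..., a_3) in the standard basis. For each basis vector v_i, ℓ(v_i) = <v_i, a> is a linear equation in the a_j's. Collect the n equations into a matrix system V a = ℓ, where row i of V is v_i (expressed in the standard basis). Since V is invertible (lower-triangular with 1s on the diagonal, up to permutation), solve by back-substitution:
  V =
[[-1, 1, 0],
 [1, -1, 1],
 [1, 0, 0]]
  V a = (-3, -1, 2)
Solving gives a = (2, -1, -4).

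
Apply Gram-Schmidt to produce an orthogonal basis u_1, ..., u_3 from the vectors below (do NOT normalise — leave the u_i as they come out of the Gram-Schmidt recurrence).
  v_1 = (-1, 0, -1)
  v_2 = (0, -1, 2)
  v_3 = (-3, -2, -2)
Orthogonal basis:
  u_1 = (-1, 0, -1)
  u_2 = (-1, -1, 1)
  u_3 = (1/2, -1, -1/2)

Apply the Gram-Schmidt recurrence
  u_1 = v_1
  u_i = v_i − Σ_{j<i} ((v_i · u_j) / (u_j · u_j)) · u_j.

Step by step this gives:
  u_1 = (-1, 0, -1)
  u_2 = (-1, -1, 1)
  u_3 = (1/2, -1, -1/2)

Orthogonality check:
  u_2 · u_1 = 0 (should be 0)
  u_3 · u_1 = 0 (should be 0)
  u_3 · u_2 = 0 (should be 0)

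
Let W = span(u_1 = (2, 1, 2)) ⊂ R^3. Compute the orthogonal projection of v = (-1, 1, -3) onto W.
proj_W(v) = (-14/9, -7/9, -14/9)

Set up U = [u_1 | ... | u_1] ∈ R^(3×1). The projector onto W = col(U) is P = U (U^T U)^(-1) U^T.
Compute U^T U =
  [9],
and U^T v = (-7).
Solve U^T U · c = U^T v for the coefficients: c = (-7/9). The projection is proj_W(v) = U c.
Check: (v - proj_W(v)) · u_1 = 0  (should be 0).
Result: proj_W(v) = (-14/9, -7/9, -14/9).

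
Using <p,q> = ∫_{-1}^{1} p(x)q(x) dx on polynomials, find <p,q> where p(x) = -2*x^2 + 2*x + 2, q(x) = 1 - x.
<p,q> = 4/3

Expand the product: p(x)·q(x) = 2*x^3 - 4*x^2 + 2.
∫_{-1}^{1} of each monomial x^k gives [2/(k+1) if k even, 0 if k odd]. Integrating term-by-term (or equivalently evaluating the antiderivative F(x) = x^4/2 - 4*x^3/3 + 2*x at the endpoints):
  F(1) − F(−1) = 7/6 − (-1/6) = 4/3.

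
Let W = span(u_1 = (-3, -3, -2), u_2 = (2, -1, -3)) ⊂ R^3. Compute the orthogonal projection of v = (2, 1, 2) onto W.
proj_W(v) = (465/299, 42/23, 427/299)

Set up U = [u_1 | ... | u_2] ∈ R^(3×2). The projector onto W = col(U) is P = U (U^T U)^(-1) U^T.
Compute U^T U =
  [22, 3]
  [3, 14],
and U^T v = (-13, -3).
Solve U^T U · c = U^T v for the coefficients: c = (-173/299, -27/299). The projection is proj_W(v) = U c.
Check: (v - proj_W(v)) · u_1 = 0  (should be 0).
Check: (v - proj_W(v)) · u_2 = 0  (should be 0).
Result: proj_W(v) = (465/299, 42/23, 427/299).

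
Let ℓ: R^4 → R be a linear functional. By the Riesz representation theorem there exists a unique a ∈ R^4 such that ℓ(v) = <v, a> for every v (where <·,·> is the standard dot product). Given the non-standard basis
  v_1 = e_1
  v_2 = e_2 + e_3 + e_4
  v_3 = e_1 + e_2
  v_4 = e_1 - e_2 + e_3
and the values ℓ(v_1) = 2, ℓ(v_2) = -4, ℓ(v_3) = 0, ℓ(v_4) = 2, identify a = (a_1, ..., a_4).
a = (2, -2, -2, 0)

Write a = (a_1, ..., a_4) in the standard basis. For each basis vector v_i, ℓ(v_i) = <v_i, a> is a linear equation in the a_j's. Collect the n equations into a matrix system V a = ℓ, where row i of V is v_i (expressed in the standard basis). Since V is invertible (lower-triangular with 1s on the diagonal, up to permutation), solve by back-substitution:
  V =
[[1, 0, 0, 0],
 [0, 1, 1, 1],
 [1, 1, 0, 0],
 [1, -1, 1, 0]]
  V a = (2, -4, 0, 2)
Solving gives a = (2, -2, -2, 0).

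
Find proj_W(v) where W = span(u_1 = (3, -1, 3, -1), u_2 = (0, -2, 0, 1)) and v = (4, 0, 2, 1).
proj_W(v) = (28/11, -10/11, 28/11, -9/11)

Set up U = [u_1 | ... | u_2] ∈ R^(4×2). The projector onto W = col(U) is P = U (U^T U)^(-1) U^T.
Compute U^T U =
  [20, 1]
  [1, 5],
and U^T v = (17, 1).
Solve U^T U · c = U^T v for the coefficients: c = (28/33, 1/33). The projection is proj_W(v) = U c.
Check: (v - proj_W(v)) · u_1 = 0  (should be 0).
Check: (v - proj_W(v)) · u_2 = 0  (should be 0).
Result: proj_W(v) = (28/11, -10/11, 28/11, -9/11).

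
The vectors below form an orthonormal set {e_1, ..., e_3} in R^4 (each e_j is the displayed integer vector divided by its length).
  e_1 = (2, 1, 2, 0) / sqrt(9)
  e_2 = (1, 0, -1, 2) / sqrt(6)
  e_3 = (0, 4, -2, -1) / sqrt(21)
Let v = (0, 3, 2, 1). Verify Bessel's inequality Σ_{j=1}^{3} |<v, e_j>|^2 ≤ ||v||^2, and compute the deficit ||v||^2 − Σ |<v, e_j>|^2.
Σ |<v, e_j>|^2 = 70/9; ||v||^2 = 14; deficit = 56/9

Write each e_j = u_j / sqrt(<u_j, u_j>) where u_j is the displayed integer vector. Then <v, e_j> = <v, u_j> / sqrt(<u_j, u_j>), so |<v, e_j>|^2 = <v, u_j>^2 / <u_j, u_j>.
Coefficients: <v, e_1> = 7/sqrt(9), <v, e_2> = 0/sqrt(6), <v, e_3> = 7/sqrt(21).
Square and sum: Σ |<v, e_j>|^2 = 70/9.
Compute ||v||^2 = v·v = 14.
Deficit = 14 − 70/9 = 56/9 ≥ 0, confirming Bessel's inequality. (The deficit equals ||v − Σ <v,e_j> e_j||^2, the squared distance from v to span{e_j}.)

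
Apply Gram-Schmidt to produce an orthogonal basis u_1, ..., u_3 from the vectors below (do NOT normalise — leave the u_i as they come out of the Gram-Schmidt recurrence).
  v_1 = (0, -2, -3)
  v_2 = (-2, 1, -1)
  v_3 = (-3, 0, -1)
Orthogonal basis:
  u_1 = (0, -2, -3)
  u_2 = (-2, 15/13, -10/13)
  u_3 = (-5/7, -6/7, 4/7)

Apply the Gram-Schmidt recurrence
  u_1 = v_1
  u_i = v_i − Σ_{j<i} ((v_i · u_j) / (u_j · u_j)) · u_j.

Step by step this gives:
  u_1 = (0, -2, -3)
  u_2 = (-2, 15/13, -10/13)
  u_3 = (-5/7, -6/7, 4/7)

Orthogonality check:
  u_2 · u_1 = 0 (should be 0)
  u_3 · u_1 = 0 (should be 0)
  u_3 · u_2 = 0 (should be 0)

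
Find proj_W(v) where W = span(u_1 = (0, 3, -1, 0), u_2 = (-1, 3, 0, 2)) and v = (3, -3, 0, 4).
proj_W(v) = (-41/59, -147/59, 90/59, 82/59)

Set up U = [u_1 | ... | u_2] ∈ R^(4×2). The projector onto W = col(U) is P = U (U^T U)^(-1) U^T.
Compute U^T U =
  [10, 9]
  [9, 14],
and U^T v = (-9, -4).
Solve U^T U · c = U^T v for the coefficients: c = (-90/59, 41/59). The projection is proj_W(v) = U c.
Check: (v - proj_W(v)) · u_1 = 0  (should be 0).
Check: (v - proj_W(v)) · u_2 = 0  (should be 0).
Result: proj_W(v) = (-41/59, -147/59, 90/59, 82/59).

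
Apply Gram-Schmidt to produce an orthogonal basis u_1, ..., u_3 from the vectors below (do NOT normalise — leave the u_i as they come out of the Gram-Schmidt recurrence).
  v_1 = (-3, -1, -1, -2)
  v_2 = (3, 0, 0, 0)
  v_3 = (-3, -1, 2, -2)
Orthogonal basis:
  u_1 = (-3, -1, -1, -2)
  u_2 = (6/5, -3/5, -3/5, -6/5)
  u_3 = (0, -1/2, 5/2, -1)

Apply the Gram-Schmidt recurrence
  u_1 = v_1
  u_i = v_i − Σ_{j<i} ((v_i · u_j) / (u_j · u_j)) · u_j.

Step by step this gives:
  u_1 = (-3, -1, -1, -2)
  u_2 = (6/5, -3/5, -3/5, -6/5)
  u_3 = (0, -1/2, 5/2, -1)

Orthogonality check:
  u_2 · u_1 = 0 (should be 0)
  u_3 · u_1 = 0 (should be 0)
  u_3 · u_2 = 0 (should be 0)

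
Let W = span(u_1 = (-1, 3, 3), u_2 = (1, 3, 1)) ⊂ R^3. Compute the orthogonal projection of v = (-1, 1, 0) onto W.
proj_W(v) = (-7/22, 6/11, 15/22)

Set up U = [u_1 | ... | u_2] ∈ R^(3×2). The projector onto W = col(U) is P = U (U^T U)^(-1) U^T.
Compute U^T U =
  [19, 11]
  [11, 11],
and U^T v = (4, 2).
Solve U^T U · c = U^T v for the coefficients: c = (1/4, -3/44). The projection is proj_W(v) = U c.
Check: (v - proj_W(v)) · u_1 = 0  (should be 0).
Check: (v - proj_W(v)) · u_2 = 0  (should be 0).
Result: proj_W(v) = (-7/22, 6/11, 15/22).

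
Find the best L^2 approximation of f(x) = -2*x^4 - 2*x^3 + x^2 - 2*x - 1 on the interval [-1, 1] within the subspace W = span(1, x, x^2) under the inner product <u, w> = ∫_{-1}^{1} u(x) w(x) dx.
g(x) = -5*x^2/7 - 16*x/5 - 29/35

The best approximation g ∈ W is the orthogonal projection of f onto W. Writing g = a_0 + a_1 x + a_2 x^2, the coefficients solve the normal equations G · a = b where
  G_{ij} = <φ_i, φ_j> and b_i = <f, φ_i>, with φ_0 = 1, φ_1 = x, φ_2 = x^2.
G =
  [2, 0, 2/3]
  [0, 2/3, 0]
  [2/3, 0, 2/5],
b = (-32/15, -32/15, -88/105).
Solving gives a_0 = -29/35, a_1 = -16/5, a_2 = -5/7, so
  g(x) = -5*x^2/7 - 16*x/5 - 29/35.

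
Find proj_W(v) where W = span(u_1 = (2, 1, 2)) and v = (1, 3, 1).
proj_W(v) = (14/9, 7/9, 14/9)

Set up U = [u_1 | ... | u_1] ∈ R^(3×1). The projector onto W = col(U) is P = U (U^T U)^(-1) U^T.
Compute U^T U =
  [9],
and U^T v = (7).
Solve U^T U · c = U^T v for the coefficients: c = (7/9). The projection is proj_W(v) = U c.
Check: (v - proj_W(v)) · u_1 = 0  (should be 0).
Result: proj_W(v) = (14/9, 7/9, 14/9).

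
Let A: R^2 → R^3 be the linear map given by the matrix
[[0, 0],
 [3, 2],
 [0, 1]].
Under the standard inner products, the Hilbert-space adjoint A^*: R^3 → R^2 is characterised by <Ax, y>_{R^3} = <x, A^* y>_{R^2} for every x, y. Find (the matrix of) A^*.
A^* = A^T =
[[0, 3, 0],
 [0, 2, 1]]

For real matrices with standard dot products, the defining identity <Ax, y> = <x, A^* y> gives (Ax)^T y = x^T (A^*) y, i.e. x^T A^T y = x^T (A^*) y. Since this holds for all x, y, we must have A^* = A^T. Therefore
A^* =
[[0, 3, 0],
 [0, 2, 1]].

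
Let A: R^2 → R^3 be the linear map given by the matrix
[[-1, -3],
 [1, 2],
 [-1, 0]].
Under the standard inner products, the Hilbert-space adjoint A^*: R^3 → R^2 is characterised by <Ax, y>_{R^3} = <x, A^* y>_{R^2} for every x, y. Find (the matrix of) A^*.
A^* = A^T =
[[-1, 1, -1],
 [-3, 2, 0]]

For real matrices with standard dot products, the defining identity <Ax, y> = <x, A^* y> gives (Ax)^T y = x^T (A^*) y, i.e. x^T A^T y = x^T (A^*) y. Since this holds for all x, y, we must have A^* = A^T. Therefore
A^* =
[[-1, 1, -1],
 [-3, 2, 0]].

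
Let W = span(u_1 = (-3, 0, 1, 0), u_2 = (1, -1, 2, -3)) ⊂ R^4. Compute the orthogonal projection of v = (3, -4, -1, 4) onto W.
proj_W(v) = (391/149, 80/149, -317/149, 240/149)

Set up U = [u_1 | ... | u_2] ∈ R^(4×2). The projector onto W = col(U) is P = U (U^T U)^(-1) U^T.
Compute U^T U =
  [10, -1]
  [-1, 15],
and U^T v = (-10, -7).
Solve U^T U · c = U^T v for the coefficients: c = (-157/149, -80/149). The projection is proj_W(v) = U c.
Check: (v - proj_W(v)) · u_1 = 0  (should be 0).
Check: (v - proj_W(v)) · u_2 = 0  (should be 0).
Result: proj_W(v) = (391/149, 80/149, -317/149, 240/149).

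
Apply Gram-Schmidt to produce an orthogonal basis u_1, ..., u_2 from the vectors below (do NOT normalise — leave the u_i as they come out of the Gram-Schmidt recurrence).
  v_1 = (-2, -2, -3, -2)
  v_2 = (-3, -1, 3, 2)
Orthogonal basis:
  u_1 = (-2, -2, -3, -2)
  u_2 = (-73/21, -31/21, 16/7, 32/21)

Apply the Gram-Schmidt recurrence
  u_1 = v_1
  u_i = v_i − Σ_{j<i} ((v_i · u_j) / (u_j · u_j)) · u_j.

Step by step this gives:
  u_1 = (-2, -2, -3, -2)
  u_2 = (-73/21, -31/21, 16/7, 32/21)

Orthogonality check:
  u_2 · u_1 = 0 (should be 0)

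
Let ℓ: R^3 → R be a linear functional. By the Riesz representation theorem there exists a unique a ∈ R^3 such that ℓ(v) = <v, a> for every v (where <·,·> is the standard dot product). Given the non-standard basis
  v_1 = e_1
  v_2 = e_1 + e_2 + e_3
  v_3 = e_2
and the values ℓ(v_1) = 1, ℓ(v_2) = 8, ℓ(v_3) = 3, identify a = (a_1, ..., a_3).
a = (1, 3, 4)

Write a = (a_1, ..., a_3) in the standard basis. For each basis vector v_i, ℓ(v_i) = <v_i, a> is a linear equation in the a_j's. Collect the n equations into a matrix system V a = ℓ, where row i of V is v_i (expressed in the standard basis). Since V is invertible (lower-triangular with 1s on the diagonal, up to permutation), solve by back-substitution:
  V =
[[1, 0, 0],
 [1, 1, 1],
 [0, 1, 0]]
  V a = (1, 8, 3)
Solving gives a = (1, 3, 4).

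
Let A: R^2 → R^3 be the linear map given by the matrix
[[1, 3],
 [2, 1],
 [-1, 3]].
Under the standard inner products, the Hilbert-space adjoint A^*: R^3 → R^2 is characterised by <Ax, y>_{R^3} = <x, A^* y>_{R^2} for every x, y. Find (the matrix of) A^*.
A^* = A^T =
[[1, 2, -1],
 [3, 1, 3]]

For real matrices with standard dot products, the defining identity <Ax, y> = <x, A^* y> gives (Ax)^T y = x^T (A^*) y, i.e. x^T A^T y = x^T (A^*) y. Since this holds for all x, y, we must have A^* = A^T. Therefore
A^* =
[[1, 2, -1],
 [3, 1, 3]].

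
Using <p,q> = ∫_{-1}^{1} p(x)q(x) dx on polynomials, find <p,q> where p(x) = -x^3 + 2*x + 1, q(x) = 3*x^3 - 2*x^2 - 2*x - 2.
<p,q> = -198/35

Expand the product: p(x)·q(x) = -3*x^6 + 2*x^5 + 8*x^4 + x^3 - 6*x^2 - 6*x - 2.
∫_{-1}^{1} of each monomial x^k gives [2/(k+1) if k even, 0 if k odd]. Integrating term-by-term (or equivalently evaluating the antiderivative F(x) = -3*x^7/7 + x^6/3 + 8*x^5/5 + x^4/4 - 2*x^3 - 3*x^2 - 2*x at the endpoints):
  F(1) − F(−1) = -2203/420 − (173/420) = -198/35.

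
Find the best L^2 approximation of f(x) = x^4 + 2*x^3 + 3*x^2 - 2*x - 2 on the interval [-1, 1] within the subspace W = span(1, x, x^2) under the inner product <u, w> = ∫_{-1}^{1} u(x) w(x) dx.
g(x) = 27*x^2/7 - 4*x/5 - 73/35

The best approximation g ∈ W is the orthogonal projection of f onto W. Writing g = a_0 + a_1 x + a_2 x^2, the coefficients solve the normal equations G · a = b where
  G_{ij} = <φ_i, φ_j> and b_i = <f, φ_i>, with φ_0 = 1, φ_1 = x, φ_2 = x^2.
G =
  [2, 0, 2/3]
  [0, 2/3, 0]
  [2/3, 0, 2/5],
b = (-8/5, -8/15, 16/105).
Solving gives a_0 = -73/35, a_1 = -4/5, a_2 = 27/7, so
  g(x) = 27*x^2/7 - 4*x/5 - 73/35.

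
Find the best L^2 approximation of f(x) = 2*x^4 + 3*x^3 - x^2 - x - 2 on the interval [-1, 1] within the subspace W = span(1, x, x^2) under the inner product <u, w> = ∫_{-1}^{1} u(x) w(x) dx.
g(x) = 5*x^2/7 + 4*x/5 - 76/35

The best approximation g ∈ W is the orthogonal projection of f onto W. Writing g = a_0 + a_1 x + a_2 x^2, the coefficients solve the normal equations G · a = b where
  G_{ij} = <φ_i, φ_j> and b_i = <f, φ_i>, with φ_0 = 1, φ_1 = x, φ_2 = x^2.
G =
  [2, 0, 2/3]
  [0, 2/3, 0]
  [2/3, 0, 2/5],
b = (-58/15, 8/15, -122/105).
Solving gives a_0 = -76/35, a_1 = 4/5, a_2 = 5/7, so
  g(x) = 5*x^2/7 + 4*x/5 - 76/35.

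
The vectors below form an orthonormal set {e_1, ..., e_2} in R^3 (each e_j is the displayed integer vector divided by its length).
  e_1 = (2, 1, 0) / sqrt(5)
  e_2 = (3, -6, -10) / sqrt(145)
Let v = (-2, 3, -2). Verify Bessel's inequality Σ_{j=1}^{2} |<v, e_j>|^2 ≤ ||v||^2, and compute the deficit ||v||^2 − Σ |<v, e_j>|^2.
Σ |<v, e_j>|^2 = 9/29; ||v||^2 = 17; deficit = 484/29

Write each e_j = u_j / sqrt(<u_j, u_j>) where u_j is the displayed integer vector. Then <v, e_j> = <v, u_j> / sqrt(<u_j, u_j>), so |<v, e_j>|^2 = <v, u_j>^2 / <u_j, u_j>.
Coefficients: <v, e_1> = -1/sqrt(5), <v, e_2> = -4/sqrt(145).
Square and sum: Σ |<v, e_j>|^2 = 9/29.
Compute ||v||^2 = v·v = 17.
Deficit = 17 − 9/29 = 484/29 ≥ 0, confirming Bessel's inequality. (The deficit equals ||v − Σ <v,e_j> e_j||^2, the squared distance from v to span{e_j}.)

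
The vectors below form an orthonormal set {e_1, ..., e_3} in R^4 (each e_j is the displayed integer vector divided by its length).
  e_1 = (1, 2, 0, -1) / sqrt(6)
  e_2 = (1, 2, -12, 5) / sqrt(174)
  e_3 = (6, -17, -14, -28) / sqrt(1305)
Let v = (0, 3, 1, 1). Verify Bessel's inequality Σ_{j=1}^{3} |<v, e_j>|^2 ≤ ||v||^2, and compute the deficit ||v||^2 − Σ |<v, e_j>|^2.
Σ |<v, e_j>|^2 = 54/5; ||v||^2 = 11; deficit = 1/5

Write each e_j = u_j / sqrt(<u_j, u_j>) where u_j is the displayed integer vector. Then <v, e_j> = <v, u_j> / sqrt(<u_j, u_j>), so |<v, e_j>|^2 = <v, u_j>^2 / <u_j, u_j>.
Coefficients: <v, e_1> = 5/sqrt(6), <v, e_2> = -1/sqrt(174), <v, e_3> = -93/sqrt(1305).
Square and sum: Σ |<v, e_j>|^2 = 54/5.
Compute ||v||^2 = v·v = 11.
Deficit = 11 − 54/5 = 1/5 ≥ 0, confirming Bessel's inequality. (The deficit equals ||v − Σ <v,e_j> e_j||^2, the squared distance from v to span{e_j}.)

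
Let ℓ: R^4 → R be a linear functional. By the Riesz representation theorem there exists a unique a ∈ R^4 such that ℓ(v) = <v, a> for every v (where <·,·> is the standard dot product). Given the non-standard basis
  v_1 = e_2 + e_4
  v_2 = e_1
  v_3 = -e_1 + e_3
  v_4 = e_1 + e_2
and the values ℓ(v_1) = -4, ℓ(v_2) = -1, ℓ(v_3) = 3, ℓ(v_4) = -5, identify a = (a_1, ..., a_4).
a = (-1, -4, 2, 0)

Write a = (a_1, ..., a_4) in the standard basis. For each basis vector v_i, ℓ(v_i) = <v_i, a> is a linear equation in the a_j's. Collect the n equations into a matrix system V a = ℓ, where row i of V is v_i (expressed in the standard basis). Since V is invertible (lower-triangular with 1s on the diagonal, up to permutation), solve by back-substitution:
  V =
[[0, 1, 0, 1],
 [1, 0, 0, 0],
 [-1, 0, 1, 0],
 [1, 1, 0, 0]]
  V a = (-4, -1, 3, -5)
Solving gives a = (-1, -4, 2, 0).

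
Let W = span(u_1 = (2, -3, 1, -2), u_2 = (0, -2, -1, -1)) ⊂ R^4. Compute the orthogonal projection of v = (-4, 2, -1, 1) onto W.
proj_W(v) = (-148/59, 128/59, -121/59, 101/59)

Set up U = [u_1 | ... | u_2] ∈ R^(4×2). The projector onto W = col(U) is P = U (U^T U)^(-1) U^T.
Compute U^T U =
  [18, 7]
  [7, 6],
and U^T v = (-17, -4).
Solve U^T U · c = U^T v for the coefficients: c = (-74/59, 47/59). The projection is proj_W(v) = U c.
Check: (v - proj_W(v)) · u_1 = 0  (should be 0).
Check: (v - proj_W(v)) · u_2 = 0  (should be 0).
Result: proj_W(v) = (-148/59, 128/59, -121/59, 101/59).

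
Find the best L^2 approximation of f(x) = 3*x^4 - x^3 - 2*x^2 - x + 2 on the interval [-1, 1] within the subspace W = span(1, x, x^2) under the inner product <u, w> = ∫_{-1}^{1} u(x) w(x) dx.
g(x) = 4*x^2/7 - 8*x/5 + 61/35

The best approximation g ∈ W is the orthogonal projection of f onto W. Writing g = a_0 + a_1 x + a_2 x^2, the coefficients solve the normal equations G · a = b where
  G_{ij} = <φ_i, φ_j> and b_i = <f, φ_i>, with φ_0 = 1, φ_1 = x, φ_2 = x^2.
G =
  [2, 0, 2/3]
  [0, 2/3, 0]
  [2/3, 0, 2/5],
b = (58/15, -16/15, 146/105).
Solving gives a_0 = 61/35, a_1 = -8/5, a_2 = 4/7, so
  g(x) = 4*x^2/7 - 8*x/5 + 61/35.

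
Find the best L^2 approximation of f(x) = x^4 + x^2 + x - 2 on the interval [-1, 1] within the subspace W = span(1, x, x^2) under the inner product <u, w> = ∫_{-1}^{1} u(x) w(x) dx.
g(x) = 13*x^2/7 + x - 73/35

The best approximation g ∈ W is the orthogonal projection of f onto W. Writing g = a_0 + a_1 x + a_2 x^2, the coefficients solve the normal equations G · a = b where
  G_{ij} = <φ_i, φ_j> and b_i = <f, φ_i>, with φ_0 = 1, φ_1 = x, φ_2 = x^2.
G =
  [2, 0, 2/3]
  [0, 2/3, 0]
  [2/3, 0, 2/5],
b = (-44/15, 2/3, -68/105).
Solving gives a_0 = -73/35, a_1 = 1, a_2 = 13/7, so
  g(x) = 13*x^2/7 + x - 73/35.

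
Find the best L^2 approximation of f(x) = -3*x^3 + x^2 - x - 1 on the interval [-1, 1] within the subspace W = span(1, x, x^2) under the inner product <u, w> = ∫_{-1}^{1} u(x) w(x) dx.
g(x) = x^2 - 14*x/5 - 1

The best approximation g ∈ W is the orthogonal projection of f onto W. Writing g = a_0 + a_1 x + a_2 x^2, the coefficients solve the normal equations G · a = b where
  G_{ij} = <φ_i, φ_j> and b_i = <f, φ_i>, with φ_0 = 1, φ_1 = x, φ_2 = x^2.
G =
  [2, 0, 2/3]
  [0, 2/3, 0]
  [2/3, 0, 2/5],
b = (-4/3, -28/15, -4/15).
Solving gives a_0 = -1, a_1 = -14/5, a_2 = 1, so
  g(x) = x^2 - 14*x/5 - 1.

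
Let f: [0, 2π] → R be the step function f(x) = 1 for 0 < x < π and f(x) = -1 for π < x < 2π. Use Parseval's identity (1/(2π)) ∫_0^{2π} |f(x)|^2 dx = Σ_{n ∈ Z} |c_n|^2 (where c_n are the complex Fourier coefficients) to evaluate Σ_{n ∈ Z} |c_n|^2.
Σ |c_n|^2 = 1

Parseval equates the L^2 energy of f (normalised by 1/(2π)) with the ℓ^2 sum of its Fourier coefficients: (1/(2π)) ∫_0^{2π} |f|^2 = Σ |c_n|^2.
Compute the left side: (1/(2π)) [∫_0^π 1^2 dx + ∫_π^{2π} (-1)^2 dx] = (1/(2π)) · (1π + 1π) = (1 + 1)/2 = 1.
So Σ_{n ∈ Z} |c_n|^2 = 1.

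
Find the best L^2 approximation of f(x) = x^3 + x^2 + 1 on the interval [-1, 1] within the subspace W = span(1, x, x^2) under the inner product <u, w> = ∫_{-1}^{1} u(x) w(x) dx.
g(x) = x^2 + 3*x/5 + 1

The best approximation g ∈ W is the orthogonal projection of f onto W. Writing g = a_0 + a_1 x + a_2 x^2, the coefficients solve the normal equations G · a = b where
  G_{ij} = <φ_i, φ_j> and b_i = <f, φ_i>, with φ_0 = 1, φ_1 = x, φ_2 = x^2.
G =
  [2, 0, 2/3]
  [0, 2/3, 0]
  [2/3, 0, 2/5],
b = (8/3, 2/5, 16/15).
Solving gives a_0 = 1, a_1 = 3/5, a_2 = 1, so
  g(x) = x^2 + 3*x/5 + 1.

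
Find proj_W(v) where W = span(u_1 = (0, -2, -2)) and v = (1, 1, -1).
proj_W(v) = (0, 0, 0)

Set up U = [u_1 | ... | u_1] ∈ R^(3×1). The projector onto W = col(U) is P = U (U^T U)^(-1) U^T.
Compute U^T U =
  [8],
and U^T v = (0).
Solve U^T U · c = U^T v for the coefficients: c = (0). The projection is proj_W(v) = U c.
Check: (v - proj_W(v)) · u_1 = 0  (should be 0).
Result: proj_W(v) = (0, 0, 0).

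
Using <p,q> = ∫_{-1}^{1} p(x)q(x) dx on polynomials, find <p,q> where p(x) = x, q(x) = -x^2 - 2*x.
<p,q> = -4/3

Expand the product: p(x)·q(x) = -x^3 - 2*x^2.
∫_{-1}^{1} of each monomial x^k gives [2/(k+1) if k even, 0 if k odd]. Integrating term-by-term (or equivalently evaluating the antiderivative F(x) = -x^4/4 - 2*x^3/3 at the endpoints):
  F(1) − F(−1) = -11/12 − (5/12) = -4/3.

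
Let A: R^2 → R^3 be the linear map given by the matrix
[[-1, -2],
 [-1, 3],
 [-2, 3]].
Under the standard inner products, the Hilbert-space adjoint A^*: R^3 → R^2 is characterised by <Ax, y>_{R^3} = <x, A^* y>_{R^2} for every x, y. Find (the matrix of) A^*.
A^* = A^T =
[[-1, -1, -2],
 [-2, 3, 3]]

For real matrices with standard dot products, the defining identity <Ax, y> = <x, A^* y> gives (Ax)^T y = x^T (A^*) y, i.e. x^T A^T y = x^T (A^*) y. Since this holds for all x, y, we must have A^* = A^T. Therefore
A^* =
[[-1, -1, -2],
 [-2, 3, 3]].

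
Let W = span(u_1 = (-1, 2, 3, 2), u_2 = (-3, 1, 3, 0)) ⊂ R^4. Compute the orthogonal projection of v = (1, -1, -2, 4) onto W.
proj_W(v) = (377/146, 38/73, -135/146, 121/73)

Set up U = [u_1 | ... | u_2] ∈ R^(4×2). The projector onto W = col(U) is P = U (U^T U)^(-1) U^T.
Compute U^T U =
  [18, 14]
  [14, 19],
and U^T v = (-1, -10).
Solve U^T U · c = U^T v for the coefficients: c = (121/146, -83/73). The projection is proj_W(v) = U c.
Check: (v - proj_W(v)) · u_1 = 0  (should be 0).
Check: (v - proj_W(v)) · u_2 = 0  (should be 0).
Result: proj_W(v) = (377/146, 38/73, -135/146, 121/73).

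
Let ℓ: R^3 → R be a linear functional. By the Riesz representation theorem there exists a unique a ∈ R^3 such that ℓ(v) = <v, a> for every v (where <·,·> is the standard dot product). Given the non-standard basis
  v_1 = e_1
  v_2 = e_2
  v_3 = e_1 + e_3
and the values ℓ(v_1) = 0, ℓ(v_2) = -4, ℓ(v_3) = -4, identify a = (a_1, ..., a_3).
a = (0, -4, -4)

Write a = (a_1, ..., a_3) in the standard basis. For each basis vector v_i, ℓ(v_i) = <v_i, a> is a linear equation in the a_j's. Collect the n equations into a matrix system V a = ℓ, where row i of V is v_i (expressed in the standard basis). Since V is invertible (lower-triangular with 1s on the diagonal, up to permutation), solve by back-substitution:
  V =
[[1, 0, 0],
 [0, 1, 0],
 [1, 0, 1]]
  V a = (0, -4, -4)
Solving gives a = (0, -4, -4).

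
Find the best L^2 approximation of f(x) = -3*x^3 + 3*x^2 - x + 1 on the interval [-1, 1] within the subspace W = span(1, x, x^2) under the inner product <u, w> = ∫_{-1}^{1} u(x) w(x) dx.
g(x) = 3*x^2 - 14*x/5 + 1

The best approximation g ∈ W is the orthogonal projection of f onto W. Writing g = a_0 + a_1 x + a_2 x^2, the coefficients solve the normal equations G · a = b where
  G_{ij} = <φ_i, φ_j> and b_i = <f, φ_i>, with φ_0 = 1, φ_1 = x, φ_2 = x^2.
G =
  [2, 0, 2/3]
  [0, 2/3, 0]
  [2/3, 0, 2/5],
b = (4, -28/15, 28/15).
Solving gives a_0 = 1, a_1 = -14/5, a_2 = 3, so
  g(x) = 3*x^2 - 14*x/5 + 1.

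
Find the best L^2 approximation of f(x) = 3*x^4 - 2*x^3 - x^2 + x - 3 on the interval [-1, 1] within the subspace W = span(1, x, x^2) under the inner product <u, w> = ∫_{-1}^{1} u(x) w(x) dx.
g(x) = 11*x^2/7 - x/5 - 114/35

The best approximation g ∈ W is the orthogonal projection of f onto W. Writing g = a_0 + a_1 x + a_2 x^2, the coefficients solve the normal equations G · a = b where
  G_{ij} = <φ_i, φ_j> and b_i = <f, φ_i>, with φ_0 = 1, φ_1 = x, φ_2 = x^2.
G =
  [2, 0, 2/3]
  [0, 2/3, 0]
  [2/3, 0, 2/5],
b = (-82/15, -2/15, -54/35).
Solving gives a_0 = -114/35, a_1 = -1/5, a_2 = 11/7, so
  g(x) = 11*x^2/7 - x/5 - 114/35.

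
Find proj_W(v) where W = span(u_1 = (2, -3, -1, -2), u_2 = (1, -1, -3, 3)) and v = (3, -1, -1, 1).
proj_W(v) = (111/89, -146/89, -158/89, 53/89)

Set up U = [u_1 | ... | u_2] ∈ R^(4×2). The projector onto W = col(U) is P = U (U^T U)^(-1) U^T.
Compute U^T U =
  [18, 2]
  [2, 20],
and U^T v = (8, 10).
Solve U^T U · c = U^T v for the coefficients: c = (35/89, 41/89). The projection is proj_W(v) = U c.
Check: (v - proj_W(v)) · u_1 = 0  (should be 0).
Check: (v - proj_W(v)) · u_2 = 0  (should be 0).
Result: proj_W(v) = (111/89, -146/89, -158/89, 53/89).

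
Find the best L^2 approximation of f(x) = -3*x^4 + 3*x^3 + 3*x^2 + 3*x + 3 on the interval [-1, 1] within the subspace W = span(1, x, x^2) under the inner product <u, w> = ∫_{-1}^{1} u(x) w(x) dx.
g(x) = 3*x^2/7 + 24*x/5 + 114/35

The best approximation g ∈ W is the orthogonal projection of f onto W. Writing g = a_0 + a_1 x + a_2 x^2, the coefficients solve the normal equations G · a = b where
  G_{ij} = <φ_i, φ_j> and b_i = <f, φ_i>, with φ_0 = 1, φ_1 = x, φ_2 = x^2.
G =
  [2, 0, 2/3]
  [0, 2/3, 0]
  [2/3, 0, 2/5],
b = (34/5, 16/5, 82/35).
Solving gives a_0 = 114/35, a_1 = 24/5, a_2 = 3/7, so
  g(x) = 3*x^2/7 + 24*x/5 + 114/35.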